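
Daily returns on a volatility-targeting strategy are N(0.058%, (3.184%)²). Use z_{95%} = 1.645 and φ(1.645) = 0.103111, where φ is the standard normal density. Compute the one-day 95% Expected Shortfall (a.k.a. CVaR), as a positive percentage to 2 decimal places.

6.51%

Tail multiplier: φ(z)/(1−α) = 0.103111 / 0.05 = 2.062.
ES = −(0.058%) + 3.184% × 2.062 = 6.507%.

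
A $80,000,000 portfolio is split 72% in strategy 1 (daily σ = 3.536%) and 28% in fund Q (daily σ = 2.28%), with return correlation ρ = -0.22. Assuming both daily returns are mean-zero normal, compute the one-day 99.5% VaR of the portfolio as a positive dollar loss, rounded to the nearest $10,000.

σ_p² = 0.72²·3.536² + 0.28²·2.28² + 2·-0.22·0.72·0.28·3.536·2.28 = 6.1741 (%²).
σ_p = √6.1741 = 2.485%.
At 99.5%, z = 2.576.
VaR = 2.576 × 2.485% = 6.401%; on $80,000,000 that is $5,120,800.

$5,120,000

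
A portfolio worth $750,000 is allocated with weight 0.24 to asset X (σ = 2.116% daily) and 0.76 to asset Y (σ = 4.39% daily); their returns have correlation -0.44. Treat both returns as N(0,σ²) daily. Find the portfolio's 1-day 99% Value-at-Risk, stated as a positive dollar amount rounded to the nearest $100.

$54,900

σ_p² = 0.24²·2.116² + 0.76²·4.39² + 2·-0.44·0.24·0.76·2.116·4.39 = 9.8984 (%²).
σ_p = √9.8984 = 3.146%.
At 99%, z = 2.326.
VaR = 2.326 × 3.146% = 7.318%; on $750,000 that is $54,885.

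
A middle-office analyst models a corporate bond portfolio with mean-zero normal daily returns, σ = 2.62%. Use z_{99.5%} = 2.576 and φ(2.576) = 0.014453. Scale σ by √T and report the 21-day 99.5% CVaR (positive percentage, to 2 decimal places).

34.71%

σ_{21d} = 2.62% × √21 = 12.006%.
ES multiplier = φ(z)/(1−α) = 0.014453/0.005 = 2.891.
ES = 12.006% × 2.891 = 34.709%.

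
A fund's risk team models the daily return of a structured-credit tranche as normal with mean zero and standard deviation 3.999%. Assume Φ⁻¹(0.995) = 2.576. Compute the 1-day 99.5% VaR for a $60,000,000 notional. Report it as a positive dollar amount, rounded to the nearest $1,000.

$6,181,000

VaR = z·σ = 2.576 × 3.999% = 10.301%.
On $60,000,000: 0.10301 × $60,000,000 = $6,180,600.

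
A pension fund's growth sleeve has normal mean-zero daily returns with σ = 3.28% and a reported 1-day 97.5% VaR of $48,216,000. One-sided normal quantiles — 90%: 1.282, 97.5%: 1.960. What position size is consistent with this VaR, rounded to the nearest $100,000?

VaR as a fraction of value: z·σ = 1.960 × 3.28% = 6.4288%.
Position = $48,216,000 / 0.064288 = $750,000,000.

$750,000,000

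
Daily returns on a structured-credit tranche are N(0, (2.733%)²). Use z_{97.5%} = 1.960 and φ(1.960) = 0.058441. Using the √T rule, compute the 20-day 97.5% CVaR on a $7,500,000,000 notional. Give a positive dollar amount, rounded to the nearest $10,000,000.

$2,140,000,000

σ_{20d} = 2.733% × √20 = 12.222%.
ES multiplier = φ(z)/(1−α) = 0.058441/0.025 = 2.338.
ES = 12.222% × 2.338 = 28.575%; on $7,500,000,000: $2,143,125,000.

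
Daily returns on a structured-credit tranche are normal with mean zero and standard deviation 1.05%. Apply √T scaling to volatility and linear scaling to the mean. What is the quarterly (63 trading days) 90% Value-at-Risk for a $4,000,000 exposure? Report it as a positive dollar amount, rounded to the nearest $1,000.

At 90%, z = 1.282.
σ_{63d} = 1.05% × √63 = 8.334%.
VaR = 1.282 × 8.334% = 10.684%.
On $4,000,000: 0.10684 × $4,000,000 = $427,360.

$427,000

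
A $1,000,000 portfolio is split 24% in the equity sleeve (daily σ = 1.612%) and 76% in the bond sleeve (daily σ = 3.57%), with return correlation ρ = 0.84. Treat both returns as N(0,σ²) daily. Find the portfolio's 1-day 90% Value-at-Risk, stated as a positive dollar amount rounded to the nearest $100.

$39,000

σ_p² = 0.24²·1.612² + 0.76²·3.57² + 2·0.84·0.24·0.76·1.612·3.57 = 9.2746 (%²).
σ_p = √9.2746 = 3.045%.
At 90%, z = 1.282.
VaR = 1.282 × 3.045% = 3.904%; on $1,000,000 that is $39,040.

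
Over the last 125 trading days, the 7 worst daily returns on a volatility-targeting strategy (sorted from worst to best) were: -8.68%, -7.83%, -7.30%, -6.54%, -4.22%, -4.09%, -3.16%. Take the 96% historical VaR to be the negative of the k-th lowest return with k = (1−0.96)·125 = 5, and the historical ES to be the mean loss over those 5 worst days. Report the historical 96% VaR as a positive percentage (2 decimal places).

4.22%

k = 5; the 5th lowest return is -4.22%, so VaR = 4.22%.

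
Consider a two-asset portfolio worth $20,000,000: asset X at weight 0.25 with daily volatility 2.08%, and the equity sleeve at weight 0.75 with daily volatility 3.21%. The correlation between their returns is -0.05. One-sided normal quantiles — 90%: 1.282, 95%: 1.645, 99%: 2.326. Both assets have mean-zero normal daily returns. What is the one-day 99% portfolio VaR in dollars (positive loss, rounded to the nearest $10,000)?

σ_p² = 0.25²·2.08² + 0.75²·3.21² + 2·-0.05·0.25·0.75·2.08·3.21 = 5.9413 (%²).
σ_p = √5.9413 = 2.437%.
VaR = 2.326 × 2.437% = 5.668%; on $20,000,000 that is $1,133,600.

$1,130,000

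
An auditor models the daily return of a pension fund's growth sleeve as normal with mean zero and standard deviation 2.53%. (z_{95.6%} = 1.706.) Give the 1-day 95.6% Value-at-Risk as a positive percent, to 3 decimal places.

VaR = z·σ = 1.706 × 2.53% = 4.316%.

4.316%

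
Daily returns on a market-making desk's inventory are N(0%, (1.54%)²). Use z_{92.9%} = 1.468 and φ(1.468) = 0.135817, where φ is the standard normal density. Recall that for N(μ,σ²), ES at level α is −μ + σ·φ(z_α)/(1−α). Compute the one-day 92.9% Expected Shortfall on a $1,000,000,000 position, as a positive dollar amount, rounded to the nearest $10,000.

$29,460,000

Tail multiplier: φ(z)/(1−α) = 0.135817 / 0.071 = 1.913.
ES = 1.54% × 1.913 = 2.946%.
On $1,000,000,000: 0.02946 × $1,000,000,000 = $29,460,000.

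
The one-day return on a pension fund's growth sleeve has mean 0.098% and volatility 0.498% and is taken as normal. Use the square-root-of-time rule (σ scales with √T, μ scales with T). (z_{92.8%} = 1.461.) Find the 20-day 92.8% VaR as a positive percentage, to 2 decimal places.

1.29%

σ_{20d} = 0.498% × √20 = 2.227%; μ_{20d} = 20 × 0.098% = 1.960%.
VaR = −(1.960%) + 1.461 × 2.227% = 1.294%.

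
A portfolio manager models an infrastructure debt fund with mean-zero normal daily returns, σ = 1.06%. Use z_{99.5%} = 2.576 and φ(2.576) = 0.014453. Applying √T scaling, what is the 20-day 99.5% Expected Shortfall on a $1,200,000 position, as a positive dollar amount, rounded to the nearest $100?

σ_{20d} = 1.06% × √20 = 4.740%.
ES multiplier = φ(z)/(1−α) = 0.014453/0.005 = 2.891.
ES = 4.740% × 2.891 = 13.703%; on $1,200,000: $164,436.

$164,400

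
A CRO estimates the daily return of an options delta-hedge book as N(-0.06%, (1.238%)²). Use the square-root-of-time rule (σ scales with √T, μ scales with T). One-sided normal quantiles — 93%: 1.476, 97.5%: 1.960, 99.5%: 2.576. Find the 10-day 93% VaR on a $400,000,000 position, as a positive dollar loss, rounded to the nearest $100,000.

σ_{10d} = 1.238% × √10 = 3.915%; μ_{10d} = 10 × -0.06% = -0.600%.
VaR = −(-0.600%) + 1.476 × 3.915% = 6.379%.
On $400,000,000: 0.06379 × $400,000,000 = $25,516,000.

$25,500,000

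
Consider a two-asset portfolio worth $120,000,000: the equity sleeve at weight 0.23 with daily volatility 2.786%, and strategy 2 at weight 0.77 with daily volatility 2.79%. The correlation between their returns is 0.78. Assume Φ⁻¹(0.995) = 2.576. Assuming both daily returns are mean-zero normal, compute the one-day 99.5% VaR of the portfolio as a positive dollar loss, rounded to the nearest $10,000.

$8,280,000

σ_p² = 0.23²·2.786² + 0.77²·2.79² + 2·0.78·0.23·0.77·2.786·2.79 = 7.1733 (%²).
σ_p = √7.1733 = 2.678%.
VaR = 2.576 × 2.678% = 6.899%; on $120,000,000 that is $8,278,800.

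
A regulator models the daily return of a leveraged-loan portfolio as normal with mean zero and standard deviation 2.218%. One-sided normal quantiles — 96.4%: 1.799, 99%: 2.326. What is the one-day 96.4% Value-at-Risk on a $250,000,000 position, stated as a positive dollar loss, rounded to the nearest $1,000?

VaR = z·σ = 1.799 × 2.218% = 3.990%.
On $250,000,000: 0.03990 × $250,000,000 = $9,975,000.

$9,975,000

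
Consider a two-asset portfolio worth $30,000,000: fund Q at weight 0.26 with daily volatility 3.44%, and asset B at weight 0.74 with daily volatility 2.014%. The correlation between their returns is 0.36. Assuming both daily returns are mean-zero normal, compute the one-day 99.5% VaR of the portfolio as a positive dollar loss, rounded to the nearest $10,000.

σ_p² = 0.26²·3.44² + 0.74²·2.014² + 2·0.36·0.26·0.74·3.44·2.014 = 3.9809 (%²).
σ_p = √3.9809 = 1.995%.
At 99.5%, z = 2.576.
VaR = 2.576 × 1.995% = 5.139%; on $30,000,000 that is $1,541,700.

$1,540,000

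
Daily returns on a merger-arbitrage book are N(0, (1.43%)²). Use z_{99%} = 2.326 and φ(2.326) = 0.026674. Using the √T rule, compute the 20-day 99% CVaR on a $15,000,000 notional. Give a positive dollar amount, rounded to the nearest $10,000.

$2,560,000

σ_{20d} = 1.43% × √20 = 6.395%.
ES multiplier = φ(z)/(1−α) = 0.026674/0.01 = 2.667.
ES = 6.395% × 2.667 = 17.055%; on $15,000,000: $2,558,250.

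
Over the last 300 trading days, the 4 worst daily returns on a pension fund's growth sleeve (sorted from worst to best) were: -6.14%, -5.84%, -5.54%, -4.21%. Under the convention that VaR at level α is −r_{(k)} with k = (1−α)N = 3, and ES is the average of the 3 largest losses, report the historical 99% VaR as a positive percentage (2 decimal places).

5.54%

k = 3; the 3rd lowest return is -5.54%, so VaR = 5.54%.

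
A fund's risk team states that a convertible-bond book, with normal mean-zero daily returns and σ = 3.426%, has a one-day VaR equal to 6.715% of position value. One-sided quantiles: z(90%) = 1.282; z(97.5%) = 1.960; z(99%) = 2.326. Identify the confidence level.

Implied z = VaR/σ = 6.715 / 3.426 = 1.960.
This matches z(97.5%) = 1.960.

97.5%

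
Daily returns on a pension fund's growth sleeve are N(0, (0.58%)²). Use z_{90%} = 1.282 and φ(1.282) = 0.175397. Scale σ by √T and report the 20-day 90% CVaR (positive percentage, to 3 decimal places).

σ_{20d} = 0.58% × √20 = 2.594%.
ES multiplier = φ(z)/(1−α) = 0.175397/0.1 = 1.754.
ES = 2.594% × 1.754 = 4.550%.

4.550%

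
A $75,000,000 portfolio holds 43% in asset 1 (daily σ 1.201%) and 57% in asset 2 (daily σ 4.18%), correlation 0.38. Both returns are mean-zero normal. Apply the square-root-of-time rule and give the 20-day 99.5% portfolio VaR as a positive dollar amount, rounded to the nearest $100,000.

σ_p = √(0.43²·1.201² + 0.57²·4.18² + 2·0.38·0.43·0.57·1.201·4.18) = 2.623%.
σ_{20d} = 2.623% × √20 = 11.730%.
z(99.5%) = 2.576.
VaR = 2.576 × 11.730% = 30.216%; on $75,000,000 that is $22,662,000.

$22,700,000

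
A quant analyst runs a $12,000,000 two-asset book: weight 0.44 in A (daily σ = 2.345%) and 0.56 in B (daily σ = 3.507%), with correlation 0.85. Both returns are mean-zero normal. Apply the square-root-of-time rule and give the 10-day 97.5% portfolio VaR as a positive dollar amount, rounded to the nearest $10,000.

$2,150,000

σ_p = √(0.44²·2.345² + 0.56²·3.507² + 2·0.85·0.44·0.56·2.345·3.507) = 2.892%.
σ_{10d} = 2.892% × √10 = 9.145%.
z(97.5%) = 1.960.
VaR = 1.960 × 9.145% = 17.924%; on $12,000,000 that is $2,150,880.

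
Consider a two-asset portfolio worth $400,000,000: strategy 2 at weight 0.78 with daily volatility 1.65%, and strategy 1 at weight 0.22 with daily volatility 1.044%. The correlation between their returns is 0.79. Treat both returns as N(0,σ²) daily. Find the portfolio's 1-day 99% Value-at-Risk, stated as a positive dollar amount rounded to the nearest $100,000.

$13,700,000

σ_p² = 0.78²·1.65² + 0.22²·1.044² + 2·0.79·0.78·0.22·1.65·1.044 = 2.1762 (%²).
σ_p = √2.1762 = 1.475%.
At 99%, z = 2.326.
VaR = 2.326 × 1.475% = 3.431%; on $400,000,000 that is $13,724,000.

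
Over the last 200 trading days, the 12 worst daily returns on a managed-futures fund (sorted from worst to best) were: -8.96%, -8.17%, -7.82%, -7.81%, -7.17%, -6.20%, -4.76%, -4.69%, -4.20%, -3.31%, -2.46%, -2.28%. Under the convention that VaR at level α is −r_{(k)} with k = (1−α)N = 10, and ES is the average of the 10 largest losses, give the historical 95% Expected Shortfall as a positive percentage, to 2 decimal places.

6.31%

The 10 worst returns sum to -63.09%.
ES = −(-63.09%) / 10 = 6.309% ≈ 6.31%.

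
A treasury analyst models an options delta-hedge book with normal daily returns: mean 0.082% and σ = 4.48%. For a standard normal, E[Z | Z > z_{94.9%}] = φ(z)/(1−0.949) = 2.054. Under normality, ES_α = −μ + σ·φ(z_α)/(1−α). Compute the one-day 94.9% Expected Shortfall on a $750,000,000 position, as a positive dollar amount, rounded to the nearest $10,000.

ES = −(0.082%) + 4.48% × 2.054 = 9.120%.
On $750,000,000: 0.09120 × $750,000,000 = $68,400,000.

$68,400,000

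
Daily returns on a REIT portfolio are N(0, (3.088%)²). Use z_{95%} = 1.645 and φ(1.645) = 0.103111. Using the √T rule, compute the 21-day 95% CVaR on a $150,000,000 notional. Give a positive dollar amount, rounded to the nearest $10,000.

σ_{21d} = 3.088% × √21 = 14.151%.
ES multiplier = φ(z)/(1−α) = 0.103111/0.05 = 2.062.
ES = 14.151% × 2.062 = 29.179%; on $150,000,000: $43,768,500.

$43,770,000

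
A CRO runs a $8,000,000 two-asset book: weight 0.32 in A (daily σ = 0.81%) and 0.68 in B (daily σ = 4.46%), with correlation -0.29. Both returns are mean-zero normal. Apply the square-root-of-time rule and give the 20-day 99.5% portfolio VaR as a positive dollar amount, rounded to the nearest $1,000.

$2,735,000

σ_p = √(0.32²·0.81² + 0.68²·4.46² + 2·-0.29·0.32·0.68·0.81·4.46) = 2.968%.
σ_{20d} = 2.968% × √20 = 13.273%.
z(99.5%) = 2.576.
VaR = 2.576 × 13.273% = 34.191%; on $8,000,000 that is $2,735,280.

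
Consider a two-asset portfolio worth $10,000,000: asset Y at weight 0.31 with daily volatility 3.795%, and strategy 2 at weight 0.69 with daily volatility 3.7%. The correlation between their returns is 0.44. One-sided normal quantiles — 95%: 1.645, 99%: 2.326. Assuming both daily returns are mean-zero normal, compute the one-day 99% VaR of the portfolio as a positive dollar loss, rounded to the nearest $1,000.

σ_p² = 0.31²·3.795² + 0.69²·3.7² + 2·0.44·0.31·0.69·3.795·3.7 = 10.5449 (%²).
σ_p = √10.5449 = 3.247%.
VaR = 2.326 × 3.247% = 7.553%; on $10,000,000 that is $755,300.

$755,000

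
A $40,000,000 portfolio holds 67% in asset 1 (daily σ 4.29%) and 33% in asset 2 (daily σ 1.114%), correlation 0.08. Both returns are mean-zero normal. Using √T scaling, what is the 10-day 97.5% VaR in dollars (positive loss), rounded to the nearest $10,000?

$7,260,000

σ_p = √(0.67²·4.29² + 0.33²·1.114² + 2·0.08·0.67·0.33·4.29·1.114) = 2.927%.
σ_{10d} = 2.927% × √10 = 9.256%.
z(97.5%) = 1.960.
VaR = 1.960 × 9.256% = 18.142%; on $40,000,000 that is $7,256,800.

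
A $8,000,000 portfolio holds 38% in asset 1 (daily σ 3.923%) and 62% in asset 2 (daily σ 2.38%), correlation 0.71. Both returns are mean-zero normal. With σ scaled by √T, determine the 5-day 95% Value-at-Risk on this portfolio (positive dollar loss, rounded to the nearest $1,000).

σ_p = √(0.38²·3.923² + 0.62²·2.38² + 2·0.71·0.38·0.62·3.923·2.38) = 2.743%.
σ_{5d} = 2.743% × √5 = 6.134%.
z(95%) = 1.645.
VaR = 1.645 × 6.134% = 10.090%; on $8,000,000 that is $807,200.

$807,000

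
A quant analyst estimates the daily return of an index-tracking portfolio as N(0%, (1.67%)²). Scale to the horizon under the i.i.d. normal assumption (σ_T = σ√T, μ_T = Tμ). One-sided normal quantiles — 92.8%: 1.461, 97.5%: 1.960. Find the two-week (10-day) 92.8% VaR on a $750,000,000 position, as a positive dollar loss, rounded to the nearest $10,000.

$57,870,000

σ_{10d} = 1.67% × √10 = 5.281%.
VaR = 1.461 × 5.281% = 7.716%.
On $750,000,000: 0.07716 × $750,000,000 = $57,870,000.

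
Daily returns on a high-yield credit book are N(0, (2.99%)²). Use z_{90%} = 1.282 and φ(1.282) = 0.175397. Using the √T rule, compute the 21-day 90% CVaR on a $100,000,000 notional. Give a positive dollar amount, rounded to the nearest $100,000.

$24,000,000

σ_{21d} = 2.99% × √21 = 13.702%.
ES multiplier = φ(z)/(1−α) = 0.175397/0.1 = 1.754.
ES = 13.702% × 1.754 = 24.033%; on $100,000,000: $24,033,000.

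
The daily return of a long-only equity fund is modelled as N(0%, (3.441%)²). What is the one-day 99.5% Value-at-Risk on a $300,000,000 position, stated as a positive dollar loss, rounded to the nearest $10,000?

At 99.5% one-sided, z = 2.576.
VaR = z·σ = 2.576 × 3.441% = 8.864%.
On $300,000,000: 0.08864 × $300,000,000 = $26,592,000.

$26,590,000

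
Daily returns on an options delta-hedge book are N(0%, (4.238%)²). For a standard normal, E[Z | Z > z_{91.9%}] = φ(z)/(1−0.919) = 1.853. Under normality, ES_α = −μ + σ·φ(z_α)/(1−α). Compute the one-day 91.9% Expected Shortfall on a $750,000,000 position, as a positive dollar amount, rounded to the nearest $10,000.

$58,900,000

ES = 4.238% × 1.853 = 7.853%.
On $750,000,000: 0.07853 × $750,000,000 = $58,897,500.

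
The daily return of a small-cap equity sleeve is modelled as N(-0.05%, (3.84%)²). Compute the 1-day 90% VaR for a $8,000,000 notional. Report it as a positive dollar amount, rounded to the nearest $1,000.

$398,000

At 90% one-sided, z = 1.282.
VaR = −μ + z·σ = −(-0.05%) + 1.282 × 3.84% = 4.973%.
On $8,000,000: 0.04973 × $8,000,000 = $397,840.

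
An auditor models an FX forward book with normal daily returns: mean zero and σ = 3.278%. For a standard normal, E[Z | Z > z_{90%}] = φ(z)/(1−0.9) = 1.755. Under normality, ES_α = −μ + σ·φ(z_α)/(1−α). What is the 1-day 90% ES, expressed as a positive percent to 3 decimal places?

ES = 3.278% × 1.755 = 5.753%.

5.753%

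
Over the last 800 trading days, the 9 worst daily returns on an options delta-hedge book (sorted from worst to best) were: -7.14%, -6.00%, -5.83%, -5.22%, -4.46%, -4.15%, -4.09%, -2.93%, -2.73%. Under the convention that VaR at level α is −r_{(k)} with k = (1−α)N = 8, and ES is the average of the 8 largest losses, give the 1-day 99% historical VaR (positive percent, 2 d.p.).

2.93%

k = 8; the 8th lowest return is -2.93%, so VaR = 2.93%.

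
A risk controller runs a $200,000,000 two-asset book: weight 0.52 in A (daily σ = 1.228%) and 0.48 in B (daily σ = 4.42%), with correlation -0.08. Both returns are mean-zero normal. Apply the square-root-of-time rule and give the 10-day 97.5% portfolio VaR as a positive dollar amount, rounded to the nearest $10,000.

σ_p = √(0.52²·1.228² + 0.48²·4.42² + 2·-0.08·0.52·0.48·1.228·4.42) = 2.166%.
σ_{10d} = 2.166% × √10 = 6.849%.
z(97.5%) = 1.960.
VaR = 1.960 × 6.849% = 13.424%; on $200,000,000 that is $26,848,000.

$26,850,000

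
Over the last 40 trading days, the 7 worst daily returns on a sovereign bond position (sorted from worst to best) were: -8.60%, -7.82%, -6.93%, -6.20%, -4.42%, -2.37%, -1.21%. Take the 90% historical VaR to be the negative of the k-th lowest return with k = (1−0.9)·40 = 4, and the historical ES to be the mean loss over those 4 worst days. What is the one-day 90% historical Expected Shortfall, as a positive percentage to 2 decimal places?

7.39%

The 4 worst returns sum to -29.55%.
ES = −(-29.55%) / 4 = 7.3875% ≈ 7.39%.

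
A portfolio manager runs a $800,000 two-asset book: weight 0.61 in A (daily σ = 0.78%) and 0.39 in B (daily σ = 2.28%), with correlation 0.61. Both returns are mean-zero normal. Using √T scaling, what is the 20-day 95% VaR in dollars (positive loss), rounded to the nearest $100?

σ_p = √(0.61²·0.78² + 0.39²·2.28² + 2·0.61·0.61·0.39·0.78·2.28) = 1.238%.
σ_{20d} = 1.238% × √20 = 5.537%.
z(95%) = 1.645.
VaR = 1.645 × 5.537% = 9.108%; on $800,000 that is $72,864.

$72,900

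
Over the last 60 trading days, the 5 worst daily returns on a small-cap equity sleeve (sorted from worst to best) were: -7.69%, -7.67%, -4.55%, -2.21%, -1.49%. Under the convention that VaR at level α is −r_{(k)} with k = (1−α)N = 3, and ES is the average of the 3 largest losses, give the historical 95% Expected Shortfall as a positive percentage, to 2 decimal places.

The 3 worst returns sum to -19.91%.
ES = −(-19.91%) / 3 = 6.6366…% ≈ 6.64%.

6.64%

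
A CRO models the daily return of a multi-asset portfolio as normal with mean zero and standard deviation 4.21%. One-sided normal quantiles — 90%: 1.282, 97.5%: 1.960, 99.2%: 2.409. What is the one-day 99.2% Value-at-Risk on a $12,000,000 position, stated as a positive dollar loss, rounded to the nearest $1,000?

$1,217,000

VaR = z·σ = 2.409 × 4.21% = 10.142%.
On $12,000,000: 0.10142 × $12,000,000 = $1,217,040.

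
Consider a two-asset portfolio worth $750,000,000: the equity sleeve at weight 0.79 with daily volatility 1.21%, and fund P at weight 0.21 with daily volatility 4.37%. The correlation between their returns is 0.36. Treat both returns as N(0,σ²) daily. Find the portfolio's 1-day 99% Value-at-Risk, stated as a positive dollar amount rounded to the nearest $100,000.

σ_p² = 0.79²·1.21² + 0.21²·4.37² + 2·0.36·0.79·0.21·1.21·4.37 = 2.3875 (%²).
σ_p = √2.3875 = 1.545%.
At 99%, z = 2.326.
VaR = 2.326 × 1.545% = 3.594%; on $750,000,000 that is $26,955,000.

$27,000,000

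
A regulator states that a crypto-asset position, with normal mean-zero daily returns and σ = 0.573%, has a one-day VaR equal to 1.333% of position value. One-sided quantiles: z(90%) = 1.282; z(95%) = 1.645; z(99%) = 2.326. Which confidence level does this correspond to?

99%

Implied z = VaR/σ = 1.333 / 0.573 = 2.326.
This matches z(99%) = 2.326.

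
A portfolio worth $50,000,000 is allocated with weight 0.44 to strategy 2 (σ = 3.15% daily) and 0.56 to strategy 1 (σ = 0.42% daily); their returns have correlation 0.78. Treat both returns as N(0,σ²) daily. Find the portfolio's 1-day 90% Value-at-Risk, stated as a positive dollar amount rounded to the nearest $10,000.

σ_p² = 0.44²·3.15² + 0.56²·0.42² + 2·0.78·0.44·0.56·3.15·0.42 = 2.4849 (%²).
σ_p = √2.4849 = 1.576%.
At 90%, z = 1.282.
VaR = 1.282 × 1.576% = 2.020%; on $50,000,000 that is $1,010,000.

$1,010,000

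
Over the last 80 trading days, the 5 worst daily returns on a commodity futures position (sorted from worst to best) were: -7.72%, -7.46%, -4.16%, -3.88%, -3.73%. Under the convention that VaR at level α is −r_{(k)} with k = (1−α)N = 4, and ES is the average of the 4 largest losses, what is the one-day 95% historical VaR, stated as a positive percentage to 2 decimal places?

3.88%

k = 4; the 4th lowest return is -3.88%, so VaR = 3.88%.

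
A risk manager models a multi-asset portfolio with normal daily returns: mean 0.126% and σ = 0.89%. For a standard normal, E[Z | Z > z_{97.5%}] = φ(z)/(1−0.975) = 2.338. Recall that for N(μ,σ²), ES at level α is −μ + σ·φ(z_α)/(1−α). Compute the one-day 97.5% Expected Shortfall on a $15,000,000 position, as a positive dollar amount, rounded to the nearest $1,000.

ES = −(0.126%) + 0.89% × 2.338 = 1.955%.
On $15,000,000: 0.01955 × $15,000,000 = $293,250.

$293,000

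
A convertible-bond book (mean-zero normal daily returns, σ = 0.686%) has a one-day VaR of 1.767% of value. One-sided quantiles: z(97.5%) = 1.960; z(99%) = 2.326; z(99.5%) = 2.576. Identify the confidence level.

99.5%

Implied z = VaR/σ = 1.767 / 0.686 = 2.576.
This matches z(99.5%) = 2.576.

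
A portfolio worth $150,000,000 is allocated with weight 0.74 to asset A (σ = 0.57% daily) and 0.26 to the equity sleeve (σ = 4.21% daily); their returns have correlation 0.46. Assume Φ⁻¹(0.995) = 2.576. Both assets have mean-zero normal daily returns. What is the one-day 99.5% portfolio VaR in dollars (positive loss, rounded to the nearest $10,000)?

$5,190,000

σ_p² = 0.74²·0.57² + 0.26²·4.21² + 2·0.46·0.74·0.26·0.57·4.21 = 1.8008 (%²).
σ_p = √1.8008 = 1.342%.
VaR = 2.576 × 1.342% = 3.457%; on $150,000,000 that is $5,185,500.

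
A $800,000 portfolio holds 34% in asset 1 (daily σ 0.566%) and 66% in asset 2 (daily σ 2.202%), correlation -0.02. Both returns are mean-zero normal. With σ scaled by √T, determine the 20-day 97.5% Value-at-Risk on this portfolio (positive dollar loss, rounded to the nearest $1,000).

$103,000

σ_p = √(0.34²·0.566² + 0.66²·2.202² + 2·-0.02·0.34·0.66·0.566·2.202) = 1.462%.
σ_{20d} = 1.462% × √20 = 6.538%.
z(97.5%) = 1.960.
VaR = 1.960 × 6.538% = 12.814%; on $800,000 that is $102,512.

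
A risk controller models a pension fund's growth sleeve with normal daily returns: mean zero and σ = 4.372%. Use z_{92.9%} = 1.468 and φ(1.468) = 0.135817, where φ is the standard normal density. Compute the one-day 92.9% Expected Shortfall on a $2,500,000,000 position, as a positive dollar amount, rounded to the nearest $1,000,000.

$209,000,000

Tail multiplier: φ(z)/(1−α) = 0.135817 / 0.071 = 1.913.
ES = 4.372% × 1.913 = 8.364%.
On $2,500,000,000: 0.08364 × $2,500,000,000 = $209,100,000.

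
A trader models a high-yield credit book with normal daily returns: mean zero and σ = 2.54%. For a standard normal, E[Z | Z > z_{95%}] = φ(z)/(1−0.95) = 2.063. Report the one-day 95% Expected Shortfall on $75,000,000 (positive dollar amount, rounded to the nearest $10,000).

$3,930,000

ES = 2.54% × 2.063 = 5.240%.
On $75,000,000: 0.05240 × $75,000,000 = $3,930,000.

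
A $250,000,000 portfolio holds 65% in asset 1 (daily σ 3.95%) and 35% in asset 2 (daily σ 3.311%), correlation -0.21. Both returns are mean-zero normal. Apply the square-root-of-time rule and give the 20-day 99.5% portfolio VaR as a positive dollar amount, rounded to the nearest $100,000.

σ_p = √(0.65²·3.95² + 0.35²·3.311² + 2·-0.21·0.65·0.35·3.95·3.311) = 2.586%.
σ_{20d} = 2.586% × √20 = 11.565%.
z(99.5%) = 2.576.
VaR = 2.576 × 11.565% = 29.791%; on $250,000,000 that is $74,477,500.

$74,500,000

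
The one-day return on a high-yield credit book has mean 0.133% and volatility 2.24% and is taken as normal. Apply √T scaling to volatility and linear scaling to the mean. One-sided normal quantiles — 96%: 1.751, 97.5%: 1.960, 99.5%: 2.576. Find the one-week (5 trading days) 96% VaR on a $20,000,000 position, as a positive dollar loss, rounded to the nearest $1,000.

σ_{5d} = 2.24% × √5 = 5.009%; μ_{5d} = 5 × 0.133% = 0.665%.
VaR = −(0.665%) + 1.751 × 5.009% = 8.106%.
On $20,000,000: 0.08106 × $20,000,000 = $1,621,200.

$1,621,000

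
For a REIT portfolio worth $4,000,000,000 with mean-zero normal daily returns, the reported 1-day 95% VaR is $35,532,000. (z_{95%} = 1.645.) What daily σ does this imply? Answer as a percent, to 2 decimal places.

0.54%

VaR as a fraction: $35,532,000 / $4,000,000,000 = 0.888%.
σ = VaR / z = 0.888% / 1.645 = 0.540%.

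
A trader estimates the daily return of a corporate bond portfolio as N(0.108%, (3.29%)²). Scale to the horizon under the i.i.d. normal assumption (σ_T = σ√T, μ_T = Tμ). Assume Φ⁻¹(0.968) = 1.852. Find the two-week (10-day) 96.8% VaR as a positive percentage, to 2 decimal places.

18.19%

σ_{10d} = 3.29% × √10 = 10.404%; μ_{10d} = 10 × 0.108% = 1.080%.
VaR = −(1.080%) + 1.852 × 10.404% = 18.188%.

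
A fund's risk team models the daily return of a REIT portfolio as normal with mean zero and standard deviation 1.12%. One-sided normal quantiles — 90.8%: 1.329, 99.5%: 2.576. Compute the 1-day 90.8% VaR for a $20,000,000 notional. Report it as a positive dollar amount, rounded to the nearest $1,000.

$298,000

VaR = z·σ = 1.329 × 1.12% = 1.488%.
On $20,000,000: 0.01488 × $20,000,000 = $297,600.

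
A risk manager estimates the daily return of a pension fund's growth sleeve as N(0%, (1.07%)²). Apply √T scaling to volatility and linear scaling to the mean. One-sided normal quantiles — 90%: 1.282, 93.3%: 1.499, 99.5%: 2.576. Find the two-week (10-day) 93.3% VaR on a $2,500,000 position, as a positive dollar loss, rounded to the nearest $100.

$126,800

σ_{10d} = 1.07% × √10 = 3.384%.
VaR = 1.499 × 3.384% = 5.073%.
On $2,500,000: 0.05073 × $2,500,000 = $126,825.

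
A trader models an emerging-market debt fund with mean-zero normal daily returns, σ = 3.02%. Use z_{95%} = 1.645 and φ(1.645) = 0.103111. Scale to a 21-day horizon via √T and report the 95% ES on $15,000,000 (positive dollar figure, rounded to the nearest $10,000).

σ_{21d} = 3.02% × √21 = 13.839%.
ES multiplier = φ(z)/(1−α) = 0.103111/0.05 = 2.062.
ES = 13.839% × 2.062 = 28.536%; on $15,000,000: $4,280,400.

$4,280,000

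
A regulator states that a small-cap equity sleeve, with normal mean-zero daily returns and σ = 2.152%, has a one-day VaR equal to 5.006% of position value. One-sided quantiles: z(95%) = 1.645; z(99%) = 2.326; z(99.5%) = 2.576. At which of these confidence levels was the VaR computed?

99%

Implied z = VaR/σ = 5.006 / 2.152 = 2.326.
This matches z(99%) = 2.326.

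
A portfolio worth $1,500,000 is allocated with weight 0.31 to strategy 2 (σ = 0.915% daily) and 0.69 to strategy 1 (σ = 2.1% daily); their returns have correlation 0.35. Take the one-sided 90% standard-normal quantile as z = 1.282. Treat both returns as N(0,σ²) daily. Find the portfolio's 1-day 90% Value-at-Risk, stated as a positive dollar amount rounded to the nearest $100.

σ_p² = 0.31²·0.915² + 0.69²·2.1² + 2·0.35·0.31·0.69·0.915·2.1 = 2.4678 (%²).
σ_p = √2.4678 = 1.571%.
VaR = 1.282 × 1.571% = 2.014%; on $1,500,000 that is $30,210.

$30,200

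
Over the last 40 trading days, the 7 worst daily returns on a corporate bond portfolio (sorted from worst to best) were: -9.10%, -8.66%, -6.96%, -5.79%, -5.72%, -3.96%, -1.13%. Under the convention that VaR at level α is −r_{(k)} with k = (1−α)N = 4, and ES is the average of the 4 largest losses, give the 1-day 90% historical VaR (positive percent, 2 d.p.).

k = 4; the 4th lowest return is -5.79%, so VaR = 5.79%.

5.79%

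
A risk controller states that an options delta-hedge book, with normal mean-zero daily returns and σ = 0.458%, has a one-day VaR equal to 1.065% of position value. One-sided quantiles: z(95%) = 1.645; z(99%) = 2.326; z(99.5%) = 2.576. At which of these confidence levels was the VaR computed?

Implied z = VaR/σ = 1.065 / 0.458 = 2.325.
This matches z(99%) = 2.326.

99%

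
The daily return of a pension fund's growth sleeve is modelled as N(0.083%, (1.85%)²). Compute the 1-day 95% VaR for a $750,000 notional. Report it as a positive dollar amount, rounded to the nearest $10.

At 95% one-sided, z = 1.645.
VaR = −μ + z·σ = −(0.083%) + 1.645 × 1.85% = 2.960%.
On $750,000: 0.02960 × $750,000 = $22,200.

$22,200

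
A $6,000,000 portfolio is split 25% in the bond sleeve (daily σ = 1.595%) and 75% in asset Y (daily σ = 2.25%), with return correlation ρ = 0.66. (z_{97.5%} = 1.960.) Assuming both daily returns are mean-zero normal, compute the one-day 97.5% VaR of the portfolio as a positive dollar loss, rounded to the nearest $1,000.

σ_p² = 0.25²·1.595² + 0.75²·2.25² + 2·0.66·0.25·0.75·1.595·2.25 = 3.8949 (%²).
σ_p = √3.8949 = 1.974%.
VaR = 1.960 × 1.974% = 3.869%; on $6,000,000 that is $232,140.

$232,000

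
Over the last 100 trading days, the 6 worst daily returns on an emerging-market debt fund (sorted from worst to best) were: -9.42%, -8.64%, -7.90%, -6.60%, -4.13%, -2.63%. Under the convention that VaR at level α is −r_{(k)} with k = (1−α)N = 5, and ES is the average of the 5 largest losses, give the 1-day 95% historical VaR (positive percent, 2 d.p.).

k = 5; the 5th lowest return is -4.13%, so VaR = 4.13%.

4.13%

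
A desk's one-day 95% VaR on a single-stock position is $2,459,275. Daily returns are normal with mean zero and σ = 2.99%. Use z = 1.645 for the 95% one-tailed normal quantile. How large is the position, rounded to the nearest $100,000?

VaR as a fraction of value: z·σ = 1.645 × 2.99% = 4.91855%.
Position = $2,459,275 / 0.0491855 = $50,000,000.

$50,000,000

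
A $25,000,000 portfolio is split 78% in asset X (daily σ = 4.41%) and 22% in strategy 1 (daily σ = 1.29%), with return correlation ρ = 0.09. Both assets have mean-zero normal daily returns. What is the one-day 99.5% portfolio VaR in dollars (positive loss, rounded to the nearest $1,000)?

$2,239,000

σ_p² = 0.78²·4.41² + 0.22²·1.29² + 2·0.09·0.78·0.22·4.41·1.29 = 12.0885 (%²).
σ_p = √12.0885 = 3.477%.
At 99.5%, z = 2.576.
VaR = 2.576 × 3.477% = 8.957%; on $25,000,000 that is $2,239,250.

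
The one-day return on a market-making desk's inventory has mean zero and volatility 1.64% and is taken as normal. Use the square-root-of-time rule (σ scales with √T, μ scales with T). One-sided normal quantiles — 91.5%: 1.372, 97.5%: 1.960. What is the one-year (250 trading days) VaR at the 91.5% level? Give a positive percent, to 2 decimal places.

σ_{250d} = 1.64% × √250 = 25.931%.
VaR = 1.372 × 25.931% = 35.577%.

35.58%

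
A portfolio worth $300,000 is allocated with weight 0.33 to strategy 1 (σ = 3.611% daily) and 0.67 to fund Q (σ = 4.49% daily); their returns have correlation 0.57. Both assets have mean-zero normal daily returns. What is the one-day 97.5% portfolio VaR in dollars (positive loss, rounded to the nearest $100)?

σ_p² = 0.33²·3.611² + 0.67²·4.49² + 2·0.57·0.33·0.67·3.611·4.49 = 14.5565 (%²).
σ_p = √14.5565 = 3.815%.
At 97.5%, z = 1.960.
VaR = 1.960 × 3.815% = 7.477%; on $300,000 that is $22,431.

$22,400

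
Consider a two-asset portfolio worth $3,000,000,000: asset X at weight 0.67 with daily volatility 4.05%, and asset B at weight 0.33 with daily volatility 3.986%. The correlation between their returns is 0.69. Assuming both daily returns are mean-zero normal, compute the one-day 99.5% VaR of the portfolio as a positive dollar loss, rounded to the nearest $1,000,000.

$289,000,000

σ_p² = 0.67²·4.05² + 0.33²·3.986² + 2·0.69·0.67·0.33·4.05·3.986 = 14.0189 (%²).
σ_p = √14.0189 = 3.744%.
At 99.5%, z = 2.576.
VaR = 2.576 × 3.744% = 9.645%; on $3,000,000,000 that is $289,350,000.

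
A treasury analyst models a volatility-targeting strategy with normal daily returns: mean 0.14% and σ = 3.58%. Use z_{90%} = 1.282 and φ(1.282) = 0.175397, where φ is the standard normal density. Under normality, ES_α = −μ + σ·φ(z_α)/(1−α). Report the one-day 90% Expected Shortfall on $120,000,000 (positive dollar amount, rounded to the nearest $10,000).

Tail multiplier: φ(z)/(1−α) = 0.175397 / 0.1 = 1.754.
ES = −(0.14%) + 3.58% × 1.754 = 6.139%.
On $120,000,000: 0.06139 × $120,000,000 = $7,366,800.

$7,370,000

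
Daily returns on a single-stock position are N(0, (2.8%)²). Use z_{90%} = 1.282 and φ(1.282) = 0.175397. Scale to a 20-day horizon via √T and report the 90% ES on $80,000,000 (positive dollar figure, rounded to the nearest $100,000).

σ_{20d} = 2.8% × √20 = 12.522%.
ES multiplier = φ(z)/(1−α) = 0.175397/0.1 = 1.754.
ES = 12.522% × 1.754 = 21.964%; on $80,000,000: $17,571,200.

$17,600,000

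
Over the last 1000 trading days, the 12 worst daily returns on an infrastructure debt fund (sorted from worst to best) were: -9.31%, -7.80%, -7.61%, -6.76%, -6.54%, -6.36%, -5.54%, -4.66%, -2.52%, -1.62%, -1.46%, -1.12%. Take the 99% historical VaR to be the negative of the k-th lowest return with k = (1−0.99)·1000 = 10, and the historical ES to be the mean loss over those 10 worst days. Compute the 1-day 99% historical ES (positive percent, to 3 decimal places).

The 10 worst returns sum to -58.72%.
ES = −(-58.72%) / 10 = 5.872%.

5.872%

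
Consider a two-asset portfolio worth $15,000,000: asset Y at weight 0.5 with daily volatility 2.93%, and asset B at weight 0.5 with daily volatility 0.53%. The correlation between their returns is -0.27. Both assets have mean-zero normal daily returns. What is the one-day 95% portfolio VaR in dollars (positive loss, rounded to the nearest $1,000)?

σ_p² = 0.5²·2.93² + 0.5²·0.53² + 2·-0.27·0.5·0.5·2.93·0.53 = 2.0068 (%²).
σ_p = √2.0068 = 1.417%.
At 95%, z = 1.645.
VaR = 1.645 × 1.417% = 2.331%; on $15,000,000 that is $349,650.

$350,000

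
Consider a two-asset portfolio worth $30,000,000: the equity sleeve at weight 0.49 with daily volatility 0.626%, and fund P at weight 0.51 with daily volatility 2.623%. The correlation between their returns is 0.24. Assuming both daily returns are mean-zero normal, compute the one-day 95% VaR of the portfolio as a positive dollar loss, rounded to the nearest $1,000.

$712,000

σ_p² = 0.49²·0.626² + 0.51²·2.623² + 2·0.24·0.49·0.51·0.626·2.623 = 2.0806 (%²).
σ_p = √2.0806 = 1.442%.
At 95%, z = 1.645.
VaR = 1.645 × 1.442% = 2.372%; on $30,000,000 that is $711,600.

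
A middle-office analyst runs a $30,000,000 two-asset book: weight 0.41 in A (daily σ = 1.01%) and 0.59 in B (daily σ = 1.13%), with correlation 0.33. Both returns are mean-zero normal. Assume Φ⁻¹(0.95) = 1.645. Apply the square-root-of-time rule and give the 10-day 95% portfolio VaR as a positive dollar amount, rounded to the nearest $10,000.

$1,390,000

σ_p = √(0.41²·1.01² + 0.59²·1.13² + 2·0.33·0.41·0.59·1.01·1.13) = 0.893%.
σ_{10d} = 0.893% × √10 = 2.824%.
VaR = 1.645 × 2.824% = 4.645%; on $30,000,000 that is $1,393,500.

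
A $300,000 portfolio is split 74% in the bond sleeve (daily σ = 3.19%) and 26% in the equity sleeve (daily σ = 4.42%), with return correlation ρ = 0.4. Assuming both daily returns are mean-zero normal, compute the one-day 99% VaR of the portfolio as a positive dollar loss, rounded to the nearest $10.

σ_p² = 0.74²·3.19² + 0.26²·4.42² + 2·0.4·0.74·0.26·3.19·4.42 = 9.0633 (%²).
σ_p = √9.0633 = 3.011%.
At 99%, z = 2.326.
VaR = 2.326 × 3.011% = 7.004%; on $300,000 that is $21,012.

$21,010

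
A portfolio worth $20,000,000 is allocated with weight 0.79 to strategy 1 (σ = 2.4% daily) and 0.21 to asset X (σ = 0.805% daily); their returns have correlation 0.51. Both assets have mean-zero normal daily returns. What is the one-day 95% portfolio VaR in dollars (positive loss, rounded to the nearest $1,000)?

$654,000

σ_p² = 0.79²·2.4² + 0.21²·0.805² + 2·0.51·0.79·0.21·2.4·0.805 = 3.9503 (%²).
σ_p = √3.9503 = 1.988%.
At 95%, z = 1.645.
VaR = 1.645 × 1.988% = 3.270%; on $20,000,000 that is $654,000.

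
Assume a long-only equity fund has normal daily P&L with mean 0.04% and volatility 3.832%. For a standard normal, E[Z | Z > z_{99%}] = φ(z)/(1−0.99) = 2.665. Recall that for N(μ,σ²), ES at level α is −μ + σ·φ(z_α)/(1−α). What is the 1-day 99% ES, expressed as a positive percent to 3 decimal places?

10.172%

ES = −(0.04%) + 3.832% × 2.665 = 10.172%.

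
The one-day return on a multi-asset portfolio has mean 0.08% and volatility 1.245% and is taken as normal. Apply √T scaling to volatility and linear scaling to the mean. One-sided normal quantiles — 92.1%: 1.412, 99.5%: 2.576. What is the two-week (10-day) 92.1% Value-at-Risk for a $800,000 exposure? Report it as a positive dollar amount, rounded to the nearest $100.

$38,100

σ_{10d} = 1.245% × √10 = 3.937%; μ_{10d} = 10 × 0.08% = 0.800%.
VaR = −(0.800%) + 1.412 × 3.937% = 4.759%.
On $800,000: 0.04759 × $800,000 = $38,072.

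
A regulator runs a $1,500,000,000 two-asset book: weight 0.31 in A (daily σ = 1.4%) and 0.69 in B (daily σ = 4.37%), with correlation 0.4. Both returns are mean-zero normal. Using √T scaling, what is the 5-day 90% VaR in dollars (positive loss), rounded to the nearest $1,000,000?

σ_p = √(0.31²·1.4² + 0.69²·4.37² + 2·0.4·0.31·0.69·1.4·4.37) = 3.214%.
σ_{5d} = 3.214% × √5 = 7.187%.
z(90%) = 1.282.
VaR = 1.282 × 7.187% = 9.214%; on $1,500,000,000 that is $138,210,000.

$138,000,000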